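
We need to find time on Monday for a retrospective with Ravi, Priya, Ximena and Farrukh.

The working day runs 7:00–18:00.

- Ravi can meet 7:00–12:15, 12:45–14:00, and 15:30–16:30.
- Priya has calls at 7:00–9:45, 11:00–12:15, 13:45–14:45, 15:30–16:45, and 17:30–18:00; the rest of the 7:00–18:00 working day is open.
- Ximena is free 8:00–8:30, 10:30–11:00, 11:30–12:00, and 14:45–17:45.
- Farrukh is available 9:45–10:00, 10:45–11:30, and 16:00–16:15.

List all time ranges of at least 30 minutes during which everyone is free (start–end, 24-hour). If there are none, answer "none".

none

Priya free within 07:00–18:00: 09:45–11:00, 12:15–13:45, 14:45–15:30, 16:45–17:30.
Ravi ∩ Priya: 09:45–11:00, 12:45–13:45.
Ravi ∩ Priya ∩ Ximena: 10:30–11:00.
Ravi ∩ Priya ∩ Ximena ∩ Farrukh: 10:45–11:00.
Windows ≥ 30 min: (none).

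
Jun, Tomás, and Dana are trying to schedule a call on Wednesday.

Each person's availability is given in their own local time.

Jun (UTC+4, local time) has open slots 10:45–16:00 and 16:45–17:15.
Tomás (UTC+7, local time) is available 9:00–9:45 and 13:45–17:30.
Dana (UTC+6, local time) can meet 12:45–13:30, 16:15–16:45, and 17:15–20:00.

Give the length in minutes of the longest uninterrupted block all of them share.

45 minutes

Jun → UTC: 06:45–12:00, 12:45–13:15.
Tomás → UTC: 02:00–02:45, 06:45–10:30.
Dana → UTC: 06:45–07:30, 10:15–10:45, 11:15–14:00.
Jun ∩ Tomás: 06:45–10:30.
Jun ∩ Tomás ∩ Dana: 06:45–07:30, 10:15–10:30.
Common window lengths: 45, 15 min; longest is 45.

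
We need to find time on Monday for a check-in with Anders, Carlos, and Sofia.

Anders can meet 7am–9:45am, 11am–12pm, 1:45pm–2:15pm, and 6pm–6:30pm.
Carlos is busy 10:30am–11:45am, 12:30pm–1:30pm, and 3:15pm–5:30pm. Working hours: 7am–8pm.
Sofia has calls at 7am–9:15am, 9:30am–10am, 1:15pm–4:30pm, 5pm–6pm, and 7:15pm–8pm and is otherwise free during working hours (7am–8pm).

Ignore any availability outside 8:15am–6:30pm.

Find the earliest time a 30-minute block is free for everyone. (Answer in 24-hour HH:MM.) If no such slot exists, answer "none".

18:00

Carlos free within 07:00–20:00: 07:00–10:30, 11:45–12:30, 13:30–15:15, 17:30–20:00.
Sofia free within 07:00–20:00: 09:15–09:30, 10:00–13:15, 16:30–17:00, 18:00–19:15.
Anders ∩ Carlos: 07:00–09:45, 11:45–12:00, 13:45–14:15, 18:00–18:30.
Anders ∩ Carlos ∩ Sofia: 09:15–09:30, 11:45–12:00, 18:00–18:30.
Restricted to 08:15–18:30: 09:15–09:30, 11:45–12:00, 18:00–18:30.
Windows ≥ 30 min: 18:00–18:30.
Earliest such window starts at 18:00.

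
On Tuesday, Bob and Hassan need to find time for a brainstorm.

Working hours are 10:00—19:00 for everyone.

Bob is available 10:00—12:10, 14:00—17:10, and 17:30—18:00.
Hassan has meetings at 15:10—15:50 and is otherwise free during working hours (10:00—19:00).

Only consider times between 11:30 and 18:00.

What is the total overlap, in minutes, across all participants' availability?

220 minutes

Hassan free within 10:00–19:00: 10:00–15:10, 15:50–19:00.
Bob ∩ Hassan: 10:00–12:10, 14:00–15:10, 15:50–17:10, 17:30–18:00.
Restricted to 11:30–18:00: 11:30–12:10, 14:00–15:10, 15:50–17:10, 17:30–18:00.
Total common minutes: 40 + 70 + 80 + 30 = 220.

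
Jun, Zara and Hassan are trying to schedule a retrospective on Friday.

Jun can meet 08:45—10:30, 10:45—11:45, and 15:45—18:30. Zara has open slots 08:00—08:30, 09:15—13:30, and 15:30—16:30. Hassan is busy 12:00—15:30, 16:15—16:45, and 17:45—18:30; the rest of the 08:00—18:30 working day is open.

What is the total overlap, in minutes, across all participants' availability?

Hassan free within 08:00–18:30: 08:00–12:00, 15:30–16:15, 16:45–17:45.
Jun ∩ Zara: 09:15–10:30, 10:45–11:45, 15:45–16:30.
Jun ∩ Zara ∩ Hassan: 09:15–10:30, 10:45–11:45, 15:45–16:15.
Total common minutes: 75 + 60 + 30 = 165.

165 minutes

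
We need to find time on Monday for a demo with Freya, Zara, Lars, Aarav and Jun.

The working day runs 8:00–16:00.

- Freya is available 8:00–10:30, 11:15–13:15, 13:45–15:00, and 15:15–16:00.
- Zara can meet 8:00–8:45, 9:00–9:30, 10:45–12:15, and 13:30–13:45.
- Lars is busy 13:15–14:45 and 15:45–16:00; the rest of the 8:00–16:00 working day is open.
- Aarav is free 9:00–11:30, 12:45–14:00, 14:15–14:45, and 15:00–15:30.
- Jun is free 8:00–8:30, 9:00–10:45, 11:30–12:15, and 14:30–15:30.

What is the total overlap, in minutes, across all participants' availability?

30 minutes

Lars free within 08:00–16:00: 08:00–13:15, 14:45–15:45.
Freya ∩ Zara: 08:00–08:45, 09:00–09:30, 11:15–12:15.
Freya ∩ Zara ∩ Lars: 08:00–08:45, 09:00–09:30, 11:15–12:15.
Freya ∩ Zara ∩ Lars ∩ Aarav: 09:00–09:30, 11:15–11:30.
Freya ∩ Zara ∩ Lars ∩ Aarav ∩ Jun: 09:00–09:30.
Total common minutes: 30.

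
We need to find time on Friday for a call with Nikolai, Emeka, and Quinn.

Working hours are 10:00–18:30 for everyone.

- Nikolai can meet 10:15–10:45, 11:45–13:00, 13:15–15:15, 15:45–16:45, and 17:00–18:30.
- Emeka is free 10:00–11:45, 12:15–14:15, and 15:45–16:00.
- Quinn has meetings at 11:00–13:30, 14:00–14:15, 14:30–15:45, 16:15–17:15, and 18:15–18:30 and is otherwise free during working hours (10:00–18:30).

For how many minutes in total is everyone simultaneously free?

Quinn free within 10:00–18:30: 10:00–11:00, 13:30–14:00, 14:15–14:30, 15:45–16:15, 17:15–18:15.
Nikolai ∩ Emeka: 10:15–10:45, 12:15–13:00, 13:15–14:15, 15:45–16:00.
Nikolai ∩ Emeka ∩ Quinn: 10:15–10:45, 13:30–14:00, 15:45–16:00.
Total common minutes: 30 + 30 + 15 = 75.

75 minutes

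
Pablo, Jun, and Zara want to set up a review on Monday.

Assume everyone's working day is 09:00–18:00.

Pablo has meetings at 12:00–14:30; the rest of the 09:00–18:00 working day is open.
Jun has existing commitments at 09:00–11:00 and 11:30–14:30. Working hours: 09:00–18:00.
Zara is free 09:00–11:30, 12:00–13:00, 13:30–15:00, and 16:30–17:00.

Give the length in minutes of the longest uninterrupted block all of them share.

30 minutes

Pablo free within 09:00–18:00: 09:00–12:00, 14:30–18:00.
Jun free within 09:00–18:00: 11:00–11:30, 14:30–18:00.
Pablo ∩ Jun: 11:00–11:30, 14:30–18:00.
Pablo ∩ Jun ∩ Zara: 11:00–11:30, 14:30–15:00, 16:30–17:00.
Common window lengths: 30, 30, 30 min; longest is 30.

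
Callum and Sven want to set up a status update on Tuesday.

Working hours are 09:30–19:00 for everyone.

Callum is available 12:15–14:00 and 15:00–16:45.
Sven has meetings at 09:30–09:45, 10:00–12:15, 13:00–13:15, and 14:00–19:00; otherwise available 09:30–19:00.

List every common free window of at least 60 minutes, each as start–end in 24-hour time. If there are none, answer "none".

none

Sven free within 09:30–19:00: 09:45–10:00, 12:15–13:00, 13:15–14:00.
Callum ∩ Sven: 12:15–13:00, 13:15–14:00.
Windows ≥ 60 min: (none).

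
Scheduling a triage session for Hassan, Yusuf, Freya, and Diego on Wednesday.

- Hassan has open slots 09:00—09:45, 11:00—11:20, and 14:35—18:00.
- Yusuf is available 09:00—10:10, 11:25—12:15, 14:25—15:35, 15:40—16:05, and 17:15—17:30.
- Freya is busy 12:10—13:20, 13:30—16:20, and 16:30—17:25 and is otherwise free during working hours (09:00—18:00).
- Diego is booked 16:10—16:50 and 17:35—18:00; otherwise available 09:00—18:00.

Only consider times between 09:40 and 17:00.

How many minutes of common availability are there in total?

5 minutes

Freya free within 09:00–18:00: 09:00–12:10, 13:20–13:30, 16:20–16:30, 17:25–18:00.
Diego free within 09:00–18:00: 09:00–16:10, 16:50–17:35.
Hassan ∩ Yusuf: 09:00–09:45, 14:35–15:35, 15:40–16:05, 17:15–17:30.
Hassan ∩ Yusuf ∩ Freya: 09:00–09:45, 17:25–17:30.
Hassan ∩ Yusuf ∩ Freya ∩ Diego: 09:00–09:45, 17:25–17:30.
Restricted to 09:40–17:00: 09:40–09:45.
Total common minutes: 5.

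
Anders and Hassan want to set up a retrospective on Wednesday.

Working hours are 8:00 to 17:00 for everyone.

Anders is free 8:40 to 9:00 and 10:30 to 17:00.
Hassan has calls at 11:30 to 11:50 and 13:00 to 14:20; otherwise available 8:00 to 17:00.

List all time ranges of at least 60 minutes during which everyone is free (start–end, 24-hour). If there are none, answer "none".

10:30–11:30, 11:50–13:00, 14:20–17:00

Hassan free within 08:00–17:00: 08:00–11:30, 11:50–13:00, 14:20–17:00.
Anders ∩ Hassan: 08:40–09:00, 10:30–11:30, 11:50–13:00, 14:20–17:00.
Windows ≥ 60 min: 10:30–11:30, 11:50–13:00, 14:20–17:00.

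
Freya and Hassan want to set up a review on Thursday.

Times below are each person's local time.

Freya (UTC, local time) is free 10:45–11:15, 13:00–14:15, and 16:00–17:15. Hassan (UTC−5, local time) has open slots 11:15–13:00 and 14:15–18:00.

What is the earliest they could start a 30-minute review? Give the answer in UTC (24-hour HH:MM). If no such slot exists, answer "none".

Freya → UTC: 10:45–11:15, 13:00–14:15, 16:00–17:15.
Hassan → UTC: 16:15–18:00, 19:15–23:00.
Freya ∩ Hassan: 16:15–17:15.
Windows ≥ 30 min: 16:15–17:15.
Earliest such window starts at 16:15.

16:15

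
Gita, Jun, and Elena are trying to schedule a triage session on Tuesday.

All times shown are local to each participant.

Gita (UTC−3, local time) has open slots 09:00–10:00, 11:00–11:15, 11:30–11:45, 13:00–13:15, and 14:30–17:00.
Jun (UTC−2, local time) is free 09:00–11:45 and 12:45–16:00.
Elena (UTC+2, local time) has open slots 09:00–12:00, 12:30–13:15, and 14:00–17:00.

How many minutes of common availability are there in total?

60 minutes

Gita → UTC: 12:00–13:00, 14:00–14:15, 14:30–14:45, 16:00–16:15, 17:30–20:00.
Jun → UTC: 11:00–13:45, 14:45–18:00.
Elena → UTC: 07:00–10:00, 10:30–11:15, 12:00–15:00.
Gita ∩ Jun: 12:00–13:00, 16:00–16:15, 17:30–18:00.
Gita ∩ Jun ∩ Elena: 12:00–13:00.
Total common minutes: 60.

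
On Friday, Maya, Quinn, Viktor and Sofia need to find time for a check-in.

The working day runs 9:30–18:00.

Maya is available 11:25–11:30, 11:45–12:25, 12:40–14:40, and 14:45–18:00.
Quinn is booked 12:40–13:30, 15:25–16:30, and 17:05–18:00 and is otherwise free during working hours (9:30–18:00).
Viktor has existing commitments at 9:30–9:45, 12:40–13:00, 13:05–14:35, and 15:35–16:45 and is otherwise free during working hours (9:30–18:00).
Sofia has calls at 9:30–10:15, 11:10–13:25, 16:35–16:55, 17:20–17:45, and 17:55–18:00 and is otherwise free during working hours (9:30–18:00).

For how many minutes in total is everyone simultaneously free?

Quinn free within 09:30–18:00: 09:30–12:40, 13:30–15:25, 16:30–17:05.
Viktor free within 09:30–18:00: 09:45–12:40, 13:00–13:05, 14:35–15:35, 16:45–18:00.
Sofia free within 09:30–18:00: 10:15–11:10, 13:25–16:35, 16:55–17:20, 17:45–17:55.
Maya ∩ Quinn: 11:25–11:30, 11:45–12:25, 13:30–14:40, 14:45–15:25, 16:30–17:05.
Maya ∩ Quinn ∩ Viktor: 11:25–11:30, 11:45–12:25, 14:35–14:40, 14:45–15:25, 16:45–17:05.
Maya ∩ Quinn ∩ Viktor ∩ Sofia: 14:35–14:40, 14:45–15:25, 16:55–17:05.
Total common minutes: 5 + 40 + 10 = 55.

55 minutes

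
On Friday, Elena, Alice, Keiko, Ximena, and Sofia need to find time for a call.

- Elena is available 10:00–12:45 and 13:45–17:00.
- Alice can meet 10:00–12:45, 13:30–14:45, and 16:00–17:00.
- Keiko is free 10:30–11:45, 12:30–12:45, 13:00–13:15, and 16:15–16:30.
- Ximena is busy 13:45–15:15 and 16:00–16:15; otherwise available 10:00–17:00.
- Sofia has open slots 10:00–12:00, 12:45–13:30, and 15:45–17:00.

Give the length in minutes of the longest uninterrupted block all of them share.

Ximena free within 10:00–17:00: 10:00–13:45, 15:15–16:00, 16:15–17:00.
Elena ∩ Alice: 10:00–12:45, 13:45–14:45, 16:00–17:00.
Elena ∩ Alice ∩ Keiko: 10:30–11:45, 12:30–12:45, 16:15–16:30.
Elena ∩ Alice ∩ Keiko ∩ Ximena: 10:30–11:45, 12:30–12:45, 16:15–16:30.
Elena ∩ Alice ∩ Keiko ∩ Ximena ∩ Sofia: 10:30–11:45, 16:15–16:30.
Common window lengths: 75, 15 min; longest is 75.

75 minutes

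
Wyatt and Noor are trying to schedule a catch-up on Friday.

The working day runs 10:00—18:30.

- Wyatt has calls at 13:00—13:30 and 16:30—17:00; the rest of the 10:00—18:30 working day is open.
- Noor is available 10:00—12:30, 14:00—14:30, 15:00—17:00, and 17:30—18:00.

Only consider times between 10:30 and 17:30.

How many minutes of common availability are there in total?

240 minutes

Wyatt free within 10:00–18:30: 10:00–13:00, 13:30–16:30, 17:00–18:30.
Wyatt ∩ Noor: 10:00–12:30, 14:00–14:30, 15:00–16:30, 17:30–18:00.
Restricted to 10:30–17:30: 10:30–12:30, 14:00–14:30, 15:00–16:30.
Total common minutes: 120 + 30 + 90 = 240.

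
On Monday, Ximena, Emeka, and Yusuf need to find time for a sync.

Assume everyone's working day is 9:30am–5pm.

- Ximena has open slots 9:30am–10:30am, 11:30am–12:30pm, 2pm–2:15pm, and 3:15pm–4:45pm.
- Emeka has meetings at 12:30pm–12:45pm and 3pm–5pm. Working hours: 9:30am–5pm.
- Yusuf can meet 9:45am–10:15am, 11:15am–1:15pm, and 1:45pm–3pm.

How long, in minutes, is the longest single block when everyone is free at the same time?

Emeka free within 09:30–17:00: 09:30–12:30, 12:45–15:00.
Ximena ∩ Emeka: 09:30–10:30, 11:30–12:30, 14:00–14:15.
Ximena ∩ Emeka ∩ Yusuf: 09:45–10:15, 11:30–12:30, 14:00–14:15.
Common window lengths: 30, 60, 15 min; longest is 60.

60 minutes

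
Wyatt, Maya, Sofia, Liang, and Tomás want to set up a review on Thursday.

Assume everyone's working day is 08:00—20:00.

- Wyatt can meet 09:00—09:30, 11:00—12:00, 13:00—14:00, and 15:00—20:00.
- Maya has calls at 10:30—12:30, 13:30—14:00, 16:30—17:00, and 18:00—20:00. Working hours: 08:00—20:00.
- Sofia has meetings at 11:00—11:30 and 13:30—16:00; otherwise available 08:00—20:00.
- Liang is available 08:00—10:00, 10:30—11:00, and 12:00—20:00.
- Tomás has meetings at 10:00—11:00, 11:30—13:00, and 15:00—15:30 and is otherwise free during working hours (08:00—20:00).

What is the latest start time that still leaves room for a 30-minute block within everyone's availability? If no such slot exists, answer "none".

Maya free within 08:00–20:00: 08:00–10:30, 12:30–13:30, 14:00–16:30, 17:00–18:00.
Sofia free within 08:00–20:00: 08:00–11:00, 11:30–13:30, 16:00–20:00.
Tomás free within 08:00–20:00: 08:00–10:00, 11:00–11:30, 13:00–15:00, 15:30–20:00.
Wyatt ∩ Maya: 09:00–09:30, 13:00–13:30, 15:00–16:30, 17:00–18:00.
Wyatt ∩ Maya ∩ Sofia: 09:00–09:30, 13:00–13:30, 16:00–16:30, 17:00–18:00.
Wyatt ∩ Maya ∩ Sofia ∩ Liang: 09:00–09:30, 13:00–13:30, 16:00–16:30, 17:00–18:00.
Wyatt ∩ Maya ∩ Sofia ∩ Liang ∩ Tomás: 09:00–09:30, 13:00–13:30, 16:00–16:30, 17:00–18:00.
Windows ≥ 30 min: 09:00–09:30, 13:00–13:30, 16:00–16:30, 17:00–18:00.
Latest start in the last window 17:00–18:00 is 18:00 − 30 min = 17:30.

17:30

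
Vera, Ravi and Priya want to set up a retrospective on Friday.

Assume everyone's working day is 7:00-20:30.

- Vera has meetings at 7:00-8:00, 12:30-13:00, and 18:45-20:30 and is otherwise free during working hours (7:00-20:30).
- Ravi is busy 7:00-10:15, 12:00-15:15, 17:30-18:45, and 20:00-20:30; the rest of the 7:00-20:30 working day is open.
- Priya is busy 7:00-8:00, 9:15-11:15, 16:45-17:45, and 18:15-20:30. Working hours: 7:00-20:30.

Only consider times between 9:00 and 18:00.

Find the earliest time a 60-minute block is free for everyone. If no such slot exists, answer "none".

15:15

Vera free within 07:00–20:30: 08:00–12:30, 13:00–18:45.
Ravi free within 07:00–20:30: 10:15–12:00, 15:15–17:30, 18:45–20:00.
Priya free within 07:00–20:30: 08:00–09:15, 11:15–16:45, 17:45–18:15.
Vera ∩ Ravi: 10:15–12:00, 15:15–17:30.
Vera ∩ Ravi ∩ Priya: 11:15–12:00, 15:15–16:45.
Restricted to 09:00–18:00: 11:15–12:00, 15:15–16:45.
Windows ≥ 60 min: 15:15–16:45.
Earliest such window starts at 15:15.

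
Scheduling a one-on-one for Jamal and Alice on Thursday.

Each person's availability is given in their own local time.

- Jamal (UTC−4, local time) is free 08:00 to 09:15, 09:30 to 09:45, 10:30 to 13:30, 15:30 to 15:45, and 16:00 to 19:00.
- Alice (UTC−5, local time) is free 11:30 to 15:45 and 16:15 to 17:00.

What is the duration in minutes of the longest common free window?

Jamal → UTC: 12:00–13:15, 13:30–13:45, 14:30–17:30, 19:30–19:45, 20:00–23:00.
Alice → UTC: 16:30–20:45, 21:15–22:00.
Jamal ∩ Alice: 16:30–17:30, 19:30–19:45, 20:00–20:45, 21:15–22:00.
Common window lengths: 60, 15, 45, 45 min; longest is 60.

60 minutes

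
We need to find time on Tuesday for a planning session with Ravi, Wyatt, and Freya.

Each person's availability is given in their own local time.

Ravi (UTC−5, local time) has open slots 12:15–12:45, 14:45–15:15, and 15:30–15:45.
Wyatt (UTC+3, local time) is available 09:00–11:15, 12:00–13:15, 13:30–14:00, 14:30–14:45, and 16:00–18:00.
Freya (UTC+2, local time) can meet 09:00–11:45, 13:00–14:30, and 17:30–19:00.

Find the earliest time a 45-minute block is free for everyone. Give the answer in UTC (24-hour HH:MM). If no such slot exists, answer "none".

Ravi → UTC: 17:15–17:45, 19:45–20:15, 20:30–20:45.
Wyatt → UTC: 06:00–08:15, 09:00–10:15, 10:30–11:00, 11:30–11:45, 13:00–15:00.
Freya → UTC: 07:00–09:45, 11:00–12:30, 15:30–17:00.
Ravi ∩ Wyatt: (none).
Ravi ∩ Wyatt ∩ Freya: (none).
Windows ≥ 45 min: (none).

none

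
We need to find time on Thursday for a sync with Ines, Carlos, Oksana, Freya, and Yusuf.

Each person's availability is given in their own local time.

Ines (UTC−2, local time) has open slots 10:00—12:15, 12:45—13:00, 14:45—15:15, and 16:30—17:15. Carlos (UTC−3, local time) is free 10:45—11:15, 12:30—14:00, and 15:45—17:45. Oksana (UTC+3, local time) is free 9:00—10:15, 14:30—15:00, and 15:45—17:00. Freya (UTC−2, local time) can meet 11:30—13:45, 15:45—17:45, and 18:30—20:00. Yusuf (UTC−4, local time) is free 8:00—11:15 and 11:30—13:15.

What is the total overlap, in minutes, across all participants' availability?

Ines → UTC: 12:00–14:15, 14:45–15:00, 16:45–17:15, 18:30–19:15.
Carlos → UTC: 13:45–14:15, 15:30–17:00, 18:45–20:45.
Oksana → UTC: 06:00–07:15, 11:30–12:00, 12:45–14:00.
Freya → UTC: 13:30–15:45, 17:45–19:45, 20:30–22:00.
Yusuf → UTC: 12:00–15:15, 15:30–17:15.
Ines ∩ Carlos: 13:45–14:15, 16:45–17:00, 18:45–19:15.
Ines ∩ Carlos ∩ Oksana: 13:45–14:00.
Ines ∩ Carlos ∩ Oksana ∩ Freya: 13:45–14:00.
Ines ∩ Carlos ∩ Oksana ∩ Freya ∩ Yusuf: 13:45–14:00.
Total common minutes: 15.

15 minutes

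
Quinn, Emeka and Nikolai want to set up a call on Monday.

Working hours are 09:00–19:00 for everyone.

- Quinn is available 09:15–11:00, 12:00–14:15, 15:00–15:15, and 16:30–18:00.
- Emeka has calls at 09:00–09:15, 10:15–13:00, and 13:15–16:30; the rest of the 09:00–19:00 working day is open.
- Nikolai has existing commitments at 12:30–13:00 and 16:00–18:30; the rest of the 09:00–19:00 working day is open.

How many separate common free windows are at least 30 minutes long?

1

Emeka free within 09:00–19:00: 09:15–10:15, 13:00–13:15, 16:30–19:00.
Nikolai free within 09:00–19:00: 09:00–12:30, 13:00–16:00, 18:30–19:00.
Quinn ∩ Emeka: 09:15–10:15, 13:00–13:15, 16:30–18:00.
Quinn ∩ Emeka ∩ Nikolai: 09:15–10:15, 13:00–13:15.
Windows ≥ 30 min: 09:15–10:15.
That's 1 window.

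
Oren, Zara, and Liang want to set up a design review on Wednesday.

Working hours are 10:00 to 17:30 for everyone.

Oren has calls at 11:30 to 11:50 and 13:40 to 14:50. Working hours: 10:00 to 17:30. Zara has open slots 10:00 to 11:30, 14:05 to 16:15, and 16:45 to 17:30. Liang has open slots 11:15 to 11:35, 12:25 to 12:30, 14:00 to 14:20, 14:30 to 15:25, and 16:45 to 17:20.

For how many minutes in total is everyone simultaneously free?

Oren free within 10:00–17:30: 10:00–11:30, 11:50–13:40, 14:50–17:30.
Oren ∩ Zara: 10:00–11:30, 14:50–16:15, 16:45–17:30.
Oren ∩ Zara ∩ Liang: 11:15–11:30, 14:50–15:25, 16:45–17:20.
Total common minutes: 15 + 35 + 35 = 85.

85 minutes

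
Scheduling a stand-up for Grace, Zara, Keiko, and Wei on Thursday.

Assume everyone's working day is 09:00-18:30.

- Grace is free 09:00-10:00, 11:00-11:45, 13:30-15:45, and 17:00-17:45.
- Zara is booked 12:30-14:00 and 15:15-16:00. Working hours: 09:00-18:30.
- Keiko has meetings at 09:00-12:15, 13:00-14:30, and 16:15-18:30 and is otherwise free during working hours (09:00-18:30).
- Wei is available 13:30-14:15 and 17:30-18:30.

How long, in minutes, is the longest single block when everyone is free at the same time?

Zara free within 09:00–18:30: 09:00–12:30, 14:00–15:15, 16:00–18:30.
Keiko free within 09:00–18:30: 12:15–13:00, 14:30–16:15.
Grace ∩ Zara: 09:00–10:00, 11:00–11:45, 14:00–15:15, 17:00–17:45.
Grace ∩ Zara ∩ Keiko: 14:30–15:15.
Grace ∩ Zara ∩ Keiko ∩ Wei: (none).
No common window.

0 minutes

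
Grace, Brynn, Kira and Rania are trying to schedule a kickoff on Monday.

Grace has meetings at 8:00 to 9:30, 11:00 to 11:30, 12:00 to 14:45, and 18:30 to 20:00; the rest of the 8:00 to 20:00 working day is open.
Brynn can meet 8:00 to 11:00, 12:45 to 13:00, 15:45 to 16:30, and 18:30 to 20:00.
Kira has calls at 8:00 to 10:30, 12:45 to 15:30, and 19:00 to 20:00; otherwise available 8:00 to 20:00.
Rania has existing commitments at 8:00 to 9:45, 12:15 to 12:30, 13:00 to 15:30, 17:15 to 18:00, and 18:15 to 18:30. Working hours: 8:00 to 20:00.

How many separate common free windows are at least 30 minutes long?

2

Grace free within 08:00–20:00: 09:30–11:00, 11:30–12:00, 14:45–18:30.
Kira free within 08:00–20:00: 10:30–12:45, 15:30–19:00.
Rania free within 08:00–20:00: 09:45–12:15, 12:30–13:00, 15:30–17:15, 18:00–18:15, 18:30–20:00.
Grace ∩ Brynn: 09:30–11:00, 15:45–16:30.
Grace ∩ Brynn ∩ Kira: 10:30–11:00, 15:45–16:30.
Grace ∩ Brynn ∩ Kira ∩ Rania: 10:30–11:00, 15:45–16:30.
Windows ≥ 30 min: 10:30–11:00, 15:45–16:30.
That's 2 windows.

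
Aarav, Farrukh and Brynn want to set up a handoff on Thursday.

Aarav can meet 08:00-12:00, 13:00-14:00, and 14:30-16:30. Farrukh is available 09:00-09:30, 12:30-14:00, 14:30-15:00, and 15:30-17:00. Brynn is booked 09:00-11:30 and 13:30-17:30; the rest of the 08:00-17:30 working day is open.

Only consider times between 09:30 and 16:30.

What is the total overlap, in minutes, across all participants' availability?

Brynn free within 08:00–17:30: 08:00–09:00, 11:30–13:30.
Aarav ∩ Farrukh: 09:00–09:30, 13:00–14:00, 14:30–15:00, 15:30–16:30.
Aarav ∩ Farrukh ∩ Brynn: 13:00–13:30.
Restricted to 09:30–16:30: 13:00–13:30.
Total common minutes: 30.

30 minutes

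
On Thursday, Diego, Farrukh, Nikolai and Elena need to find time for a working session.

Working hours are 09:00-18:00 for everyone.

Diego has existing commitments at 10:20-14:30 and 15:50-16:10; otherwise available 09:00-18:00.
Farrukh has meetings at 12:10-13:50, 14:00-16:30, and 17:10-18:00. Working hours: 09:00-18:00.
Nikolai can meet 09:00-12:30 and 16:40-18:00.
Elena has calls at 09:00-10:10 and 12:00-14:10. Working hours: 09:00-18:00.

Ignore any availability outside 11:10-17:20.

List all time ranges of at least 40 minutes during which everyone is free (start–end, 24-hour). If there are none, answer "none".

none

Diego free within 09:00–18:00: 09:00–10:20, 14:30–15:50, 16:10–18:00.
Farrukh free within 09:00–18:00: 09:00–12:10, 13:50–14:00, 16:30–17:10.
Elena free within 09:00–18:00: 10:10–12:00, 14:10–18:00.
Diego ∩ Farrukh: 09:00–10:20, 16:30–17:10.
Diego ∩ Farrukh ∩ Nikolai: 09:00–10:20, 16:40–17:10.
Diego ∩ Farrukh ∩ Nikolai ∩ Elena: 10:10–10:20, 16:40–17:10.
Restricted to 11:10–17:20: 16:40–17:10.
Windows ≥ 40 min: (none).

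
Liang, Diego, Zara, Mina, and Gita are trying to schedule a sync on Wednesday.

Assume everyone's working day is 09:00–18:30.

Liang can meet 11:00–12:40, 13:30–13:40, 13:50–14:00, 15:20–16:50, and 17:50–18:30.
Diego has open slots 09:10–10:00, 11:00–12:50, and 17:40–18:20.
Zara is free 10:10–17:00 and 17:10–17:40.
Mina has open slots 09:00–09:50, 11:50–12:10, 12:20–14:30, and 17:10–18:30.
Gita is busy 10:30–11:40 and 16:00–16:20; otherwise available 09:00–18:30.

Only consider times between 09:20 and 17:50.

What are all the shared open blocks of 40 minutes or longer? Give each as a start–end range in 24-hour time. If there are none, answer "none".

none

Gita free within 09:00–18:30: 09:00–10:30, 11:40–16:00, 16:20–18:30.
Liang ∩ Diego: 11:00–12:40, 17:50–18:20.
Liang ∩ Diego ∩ Zara: 11:00–12:40.
Liang ∩ Diego ∩ Zara ∩ Mina: 11:50–12:10, 12:20–12:40.
Liang ∩ Diego ∩ Zara ∩ Mina ∩ Gita: 11:50–12:10, 12:20–12:40.
Restricted to 09:20–17:50: 11:50–12:10, 12:20–12:40.
Windows ≥ 40 min: (none).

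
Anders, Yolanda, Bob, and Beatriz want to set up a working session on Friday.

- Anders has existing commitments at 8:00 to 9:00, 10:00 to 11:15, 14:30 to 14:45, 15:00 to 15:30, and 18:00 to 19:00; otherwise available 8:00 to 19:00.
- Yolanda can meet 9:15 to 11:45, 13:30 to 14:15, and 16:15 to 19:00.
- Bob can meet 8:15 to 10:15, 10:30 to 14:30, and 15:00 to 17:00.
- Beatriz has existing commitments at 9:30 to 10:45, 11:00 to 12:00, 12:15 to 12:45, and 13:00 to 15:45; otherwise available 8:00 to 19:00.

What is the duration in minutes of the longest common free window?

Anders free within 08:00–19:00: 09:00–10:00, 11:15–14:30, 14:45–15:00, 15:30–18:00.
Beatriz free within 08:00–19:00: 08:00–09:30, 10:45–11:00, 12:00–12:15, 12:45–13:00, 15:45–19:00.
Anders ∩ Yolanda: 09:15–10:00, 11:15–11:45, 13:30–14:15, 16:15–18:00.
Anders ∩ Yolanda ∩ Bob: 09:15–10:00, 11:15–11:45, 13:30–14:15, 16:15–17:00.
Anders ∩ Yolanda ∩ Bob ∩ Beatriz: 09:15–09:30, 16:15–17:00.
Common window lengths: 15, 45 min; longest is 45.

45 minutes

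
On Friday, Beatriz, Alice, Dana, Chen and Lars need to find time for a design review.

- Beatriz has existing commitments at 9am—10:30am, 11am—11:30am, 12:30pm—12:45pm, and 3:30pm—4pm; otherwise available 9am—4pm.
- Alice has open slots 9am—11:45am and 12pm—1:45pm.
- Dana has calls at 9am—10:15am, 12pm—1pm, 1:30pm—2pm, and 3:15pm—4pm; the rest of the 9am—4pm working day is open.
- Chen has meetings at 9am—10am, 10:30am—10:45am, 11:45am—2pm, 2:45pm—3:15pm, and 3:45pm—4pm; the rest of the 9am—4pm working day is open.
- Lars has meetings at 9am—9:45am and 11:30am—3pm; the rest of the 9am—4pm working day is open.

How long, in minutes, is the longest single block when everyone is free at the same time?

Beatriz free within 09:00–16:00: 10:30–11:00, 11:30–12:30, 12:45–15:30.
Dana free within 09:00–16:00: 10:15–12:00, 13:00–13:30, 14:00–15:15.
Chen free within 09:00–16:00: 10:00–10:30, 10:45–11:45, 14:00–14:45, 15:15–15:45.
Lars free within 09:00–16:00: 09:45–11:30, 15:00–16:00.
Beatriz ∩ Alice: 10:30–11:00, 11:30–11:45, 12:00–12:30, 12:45–13:45.
Beatriz ∩ Alice ∩ Dana: 10:30–11:00, 11:30–11:45, 13:00–13:30.
Beatriz ∩ Alice ∩ Dana ∩ Chen: 10:45–11:00, 11:30–11:45.
Beatriz ∩ Alice ∩ Dana ∩ Chen ∩ Lars: 10:45–11:00.
Single common window of 15 minutes.

15 minutes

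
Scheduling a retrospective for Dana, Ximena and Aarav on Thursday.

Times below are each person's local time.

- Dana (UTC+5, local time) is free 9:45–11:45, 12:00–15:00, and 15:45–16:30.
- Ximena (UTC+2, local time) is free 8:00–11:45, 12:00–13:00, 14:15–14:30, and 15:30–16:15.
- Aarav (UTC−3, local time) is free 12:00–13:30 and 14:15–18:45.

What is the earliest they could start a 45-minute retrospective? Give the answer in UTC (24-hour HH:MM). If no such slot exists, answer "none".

none

Dana → UTC: 04:45–06:45, 07:00–10:00, 10:45–11:30.
Ximena → UTC: 06:00–09:45, 10:00–11:00, 12:15–12:30, 13:30–14:15.
Aarav → UTC: 15:00–16:30, 17:15–21:45.
Dana ∩ Ximena: 06:00–06:45, 07:00–09:45, 10:45–11:00.
Dana ∩ Ximena ∩ Aarav: (none).
Windows ≥ 45 min: (none).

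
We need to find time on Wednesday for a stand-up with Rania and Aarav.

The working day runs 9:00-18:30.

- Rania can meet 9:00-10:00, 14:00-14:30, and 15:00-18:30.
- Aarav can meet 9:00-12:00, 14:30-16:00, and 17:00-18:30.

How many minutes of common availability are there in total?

210 minutes

Rania ∩ Aarav: 09:00–10:00, 15:00–16:00, 17:00–18:30.
Total common minutes: 60 + 60 + 90 = 210.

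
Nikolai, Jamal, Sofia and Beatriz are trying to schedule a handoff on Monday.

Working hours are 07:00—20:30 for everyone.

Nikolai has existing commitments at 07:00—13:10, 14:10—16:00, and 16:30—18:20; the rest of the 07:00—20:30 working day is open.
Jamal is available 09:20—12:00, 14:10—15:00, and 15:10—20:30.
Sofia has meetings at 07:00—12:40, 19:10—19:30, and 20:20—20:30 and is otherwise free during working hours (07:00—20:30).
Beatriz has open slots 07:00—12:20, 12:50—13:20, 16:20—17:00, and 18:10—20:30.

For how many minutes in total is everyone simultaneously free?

110 minutes

Nikolai free within 07:00–20:30: 13:10–14:10, 16:00–16:30, 18:20–20:30.
Sofia free within 07:00–20:30: 12:40–19:10, 19:30–20:20.
Nikolai ∩ Jamal: 16:00–16:30, 18:20–20:30.
Nikolai ∩ Jamal ∩ Sofia: 16:00–16:30, 18:20–19:10, 19:30–20:20.
Nikolai ∩ Jamal ∩ Sofia ∩ Beatriz: 16:20–16:30, 18:20–19:10, 19:30–20:20.
Total common minutes: 10 + 50 + 50 = 110.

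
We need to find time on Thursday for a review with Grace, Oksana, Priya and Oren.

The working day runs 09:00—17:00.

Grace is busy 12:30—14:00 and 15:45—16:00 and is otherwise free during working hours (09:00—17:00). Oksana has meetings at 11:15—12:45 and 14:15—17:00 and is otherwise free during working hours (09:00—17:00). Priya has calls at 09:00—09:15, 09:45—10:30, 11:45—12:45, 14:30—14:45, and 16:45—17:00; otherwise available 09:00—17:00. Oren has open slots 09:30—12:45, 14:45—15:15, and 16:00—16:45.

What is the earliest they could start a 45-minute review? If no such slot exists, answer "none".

Grace free within 09:00–17:00: 09:00–12:30, 14:00–15:45, 16:00–17:00.
Oksana free within 09:00–17:00: 09:00–11:15, 12:45–14:15.
Priya free within 09:00–17:00: 09:15–09:45, 10:30–11:45, 12:45–14:30, 14:45–16:45.
Grace ∩ Oksana: 09:00–11:15, 14:00–14:15.
Grace ∩ Oksana ∩ Priya: 09:15–09:45, 10:30–11:15, 14:00–14:15.
Grace ∩ Oksana ∩ Priya ∩ Oren: 09:30–09:45, 10:30–11:15.
Windows ≥ 45 min: 10:30–11:15.
Earliest such window starts at 10:30.

10:30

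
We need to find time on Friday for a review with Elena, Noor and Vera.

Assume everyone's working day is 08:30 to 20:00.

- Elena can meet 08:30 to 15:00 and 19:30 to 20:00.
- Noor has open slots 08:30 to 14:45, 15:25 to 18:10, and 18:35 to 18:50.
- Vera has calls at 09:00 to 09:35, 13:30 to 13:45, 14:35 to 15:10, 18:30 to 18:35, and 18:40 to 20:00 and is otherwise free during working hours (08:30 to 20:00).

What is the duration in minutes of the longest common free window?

235 minutes

Vera free within 08:30–20:00: 08:30–09:00, 09:35–13:30, 13:45–14:35, 15:10–18:30, 18:35–18:40.
Elena ∩ Noor: 08:30–14:45.
Elena ∩ Noor ∩ Vera: 08:30–09:00, 09:35–13:30, 13:45–14:35.
Common window lengths: 30, 235, 50 min; longest is 235.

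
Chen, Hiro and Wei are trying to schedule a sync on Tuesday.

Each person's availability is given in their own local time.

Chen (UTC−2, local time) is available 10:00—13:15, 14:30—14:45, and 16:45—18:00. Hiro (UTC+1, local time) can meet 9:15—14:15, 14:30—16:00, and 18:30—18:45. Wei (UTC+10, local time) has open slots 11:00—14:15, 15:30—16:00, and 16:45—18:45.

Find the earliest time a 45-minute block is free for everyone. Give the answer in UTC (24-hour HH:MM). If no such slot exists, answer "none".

Chen → UTC: 12:00–15:15, 16:30–16:45, 18:45–20:00.
Hiro → UTC: 08:15–13:15, 13:30–15:00, 17:30–17:45.
Wei → UTC: 01:00–04:15, 05:30–06:00, 06:45–08:45.
Chen ∩ Hiro: 12:00–13:15, 13:30–15:00.
Chen ∩ Hiro ∩ Wei: (none).
Windows ≥ 45 min: (none).

none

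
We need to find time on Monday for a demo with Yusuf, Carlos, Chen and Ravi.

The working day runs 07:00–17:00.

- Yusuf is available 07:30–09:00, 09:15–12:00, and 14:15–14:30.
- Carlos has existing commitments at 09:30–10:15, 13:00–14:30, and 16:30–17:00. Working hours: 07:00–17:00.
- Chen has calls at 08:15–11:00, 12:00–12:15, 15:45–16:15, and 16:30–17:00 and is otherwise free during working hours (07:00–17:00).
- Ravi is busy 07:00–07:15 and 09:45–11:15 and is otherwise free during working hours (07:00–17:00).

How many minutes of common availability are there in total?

90 minutes

Carlos free within 07:00–17:00: 07:00–09:30, 10:15–13:00, 14:30–16:30.
Chen free within 07:00–17:00: 07:00–08:15, 11:00–12:00, 12:15–15:45, 16:15–16:30.
Ravi free within 07:00–17:00: 07:15–09:45, 11:15–17:00.
Yusuf ∩ Carlos: 07:30–09:00, 09:15–09:30, 10:15–12:00.
Yusuf ∩ Carlos ∩ Chen: 07:30–08:15, 11:00–12:00.
Yusuf ∩ Carlos ∩ Chen ∩ Ravi: 07:30–08:15, 11:15–12:00.
Total common minutes: 45 + 45 = 90.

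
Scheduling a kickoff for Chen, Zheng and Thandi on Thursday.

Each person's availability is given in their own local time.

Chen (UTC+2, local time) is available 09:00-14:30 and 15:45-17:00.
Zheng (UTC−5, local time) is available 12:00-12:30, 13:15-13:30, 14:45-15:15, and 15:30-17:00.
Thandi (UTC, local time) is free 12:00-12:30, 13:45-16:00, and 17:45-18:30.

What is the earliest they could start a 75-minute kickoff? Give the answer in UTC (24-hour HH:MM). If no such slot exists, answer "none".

none

Chen → UTC: 07:00–12:30, 13:45–15:00.
Zheng → UTC: 17:00–17:30, 18:15–18:30, 19:45–20:15, 20:30–22:00.
Thandi → UTC: 12:00–12:30, 13:45–16:00, 17:45–18:30.
Chen ∩ Zheng: (none).
Chen ∩ Zheng ∩ Thandi: (none).
Windows ≥ 75 min: (none).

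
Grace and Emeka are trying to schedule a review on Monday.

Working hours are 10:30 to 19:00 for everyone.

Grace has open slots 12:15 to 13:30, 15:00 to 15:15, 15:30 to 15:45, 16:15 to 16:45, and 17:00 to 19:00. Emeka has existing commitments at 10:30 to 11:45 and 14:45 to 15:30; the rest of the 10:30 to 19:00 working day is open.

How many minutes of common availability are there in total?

Emeka free within 10:30–19:00: 11:45–14:45, 15:30–19:00.
Grace ∩ Emeka: 12:15–13:30, 15:30–15:45, 16:15–16:45, 17:00–19:00.
Total common minutes: 75 + 15 + 30 + 120 = 240.

240 minutes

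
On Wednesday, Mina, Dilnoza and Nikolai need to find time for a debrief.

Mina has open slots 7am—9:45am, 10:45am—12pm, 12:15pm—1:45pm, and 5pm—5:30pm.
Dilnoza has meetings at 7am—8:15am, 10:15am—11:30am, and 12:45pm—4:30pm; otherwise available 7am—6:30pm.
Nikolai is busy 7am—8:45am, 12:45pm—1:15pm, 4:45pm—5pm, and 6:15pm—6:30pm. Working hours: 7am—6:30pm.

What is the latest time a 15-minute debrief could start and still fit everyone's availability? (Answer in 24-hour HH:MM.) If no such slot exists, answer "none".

17:15

Dilnoza free within 07:00–18:30: 08:15–10:15, 11:30–12:45, 16:30–18:30.
Nikolai free within 07:00–18:30: 08:45–12:45, 13:15–16:45, 17:00–18:15.
Mina ∩ Dilnoza: 08:15–09:45, 11:30–12:00, 12:15–12:45, 17:00–17:30.
Mina ∩ Dilnoza ∩ Nikolai: 08:45–09:45, 11:30–12:00, 12:15–12:45, 17:00–17:30.
Windows ≥ 15 min: 08:45–09:45, 11:30–12:00, 12:15–12:45, 17:00–17:30.
Latest start in the last window 17:00–17:30 is 17:30 − 15 min = 17:15.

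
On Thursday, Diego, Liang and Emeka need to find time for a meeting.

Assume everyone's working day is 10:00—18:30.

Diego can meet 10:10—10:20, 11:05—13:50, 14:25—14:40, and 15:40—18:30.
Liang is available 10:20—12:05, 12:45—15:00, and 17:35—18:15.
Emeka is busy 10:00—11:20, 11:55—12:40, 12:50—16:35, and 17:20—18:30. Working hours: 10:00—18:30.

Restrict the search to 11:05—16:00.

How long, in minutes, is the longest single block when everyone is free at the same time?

35 minutes

Emeka free within 10:00–18:30: 11:20–11:55, 12:40–12:50, 16:35–17:20.
Diego ∩ Liang: 11:05–12:05, 12:45–13:50, 14:25–14:40, 17:35–18:15.
Diego ∩ Liang ∩ Emeka: 11:20–11:55, 12:45–12:50.
Restricted to 11:05–16:00: 11:20–11:55, 12:45–12:50.
Common window lengths: 35, 5 min; longest is 35.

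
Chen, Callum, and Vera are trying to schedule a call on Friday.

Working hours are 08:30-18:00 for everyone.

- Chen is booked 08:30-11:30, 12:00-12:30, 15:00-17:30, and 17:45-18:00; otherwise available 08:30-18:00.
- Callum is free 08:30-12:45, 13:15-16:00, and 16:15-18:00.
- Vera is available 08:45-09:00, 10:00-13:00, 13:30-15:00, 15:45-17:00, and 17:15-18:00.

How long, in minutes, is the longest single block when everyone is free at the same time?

90 minutes

Chen free within 08:30–18:00: 11:30–12:00, 12:30–15:00, 17:30–17:45.
Chen ∩ Callum: 11:30–12:00, 12:30–12:45, 13:15–15:00, 17:30–17:45.
Chen ∩ Callum ∩ Vera: 11:30–12:00, 12:30–12:45, 13:30–15:00, 17:30–17:45.
Common window lengths: 30, 15, 90, 15 min; longest is 90.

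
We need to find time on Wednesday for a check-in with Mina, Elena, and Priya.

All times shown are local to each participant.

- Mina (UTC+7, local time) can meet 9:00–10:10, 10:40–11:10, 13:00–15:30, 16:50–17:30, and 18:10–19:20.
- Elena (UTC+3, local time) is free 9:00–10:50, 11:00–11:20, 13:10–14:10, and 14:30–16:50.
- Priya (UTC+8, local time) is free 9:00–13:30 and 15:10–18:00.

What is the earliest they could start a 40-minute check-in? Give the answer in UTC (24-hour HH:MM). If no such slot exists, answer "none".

07:10

Mina → UTC: 02:00–03:10, 03:40–04:10, 06:00–08:30, 09:50–10:30, 11:10–12:20.
Elena → UTC: 06:00–07:50, 08:00–08:20, 10:10–11:10, 11:30–13:50.
Priya → UTC: 01:00–05:30, 07:10–10:00.
Mina ∩ Elena: 06:00–07:50, 08:00–08:20, 10:10–10:30, 11:30–12:20.
Mina ∩ Elena ∩ Priya: 07:10–07:50, 08:00–08:20.
Windows ≥ 40 min: 07:10–07:50.
Earliest such window starts at 07:10.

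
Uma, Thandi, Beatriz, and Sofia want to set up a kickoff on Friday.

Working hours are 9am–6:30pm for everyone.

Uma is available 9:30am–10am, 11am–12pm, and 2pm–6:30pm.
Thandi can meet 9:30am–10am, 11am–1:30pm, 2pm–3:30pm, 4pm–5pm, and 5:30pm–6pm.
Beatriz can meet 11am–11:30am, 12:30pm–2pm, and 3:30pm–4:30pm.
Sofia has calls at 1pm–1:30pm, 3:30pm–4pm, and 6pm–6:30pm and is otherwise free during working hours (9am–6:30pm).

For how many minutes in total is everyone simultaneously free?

Sofia free within 09:00–18:30: 09:00–13:00, 13:30–15:30, 16:00–18:00.
Uma ∩ Thandi: 09:30–10:00, 11:00–12:00, 14:00–15:30, 16:00–17:00, 17:30–18:00.
Uma ∩ Thandi ∩ Beatriz: 11:00–11:30, 16:00–16:30.
Uma ∩ Thandi ∩ Beatriz ∩ Sofia: 11:00–11:30, 16:00–16:30.
Total common minutes: 30 + 30 = 60.

60 minutes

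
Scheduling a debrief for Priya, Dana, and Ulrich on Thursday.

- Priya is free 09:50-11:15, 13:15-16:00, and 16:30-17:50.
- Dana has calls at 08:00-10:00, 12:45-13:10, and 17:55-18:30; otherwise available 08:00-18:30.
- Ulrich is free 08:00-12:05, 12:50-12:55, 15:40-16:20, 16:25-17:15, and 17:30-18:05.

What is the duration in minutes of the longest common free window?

75 minutes

Dana free within 08:00–18:30: 10:00–12:45, 13:10–17:55.
Priya ∩ Dana: 10:00–11:15, 13:15–16:00, 16:30–17:50.
Priya ∩ Dana ∩ Ulrich: 10:00–11:15, 15:40–16:00, 16:30–17:15, 17:30–17:50.
Common window lengths: 75, 20, 45, 20 min; longest is 75.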